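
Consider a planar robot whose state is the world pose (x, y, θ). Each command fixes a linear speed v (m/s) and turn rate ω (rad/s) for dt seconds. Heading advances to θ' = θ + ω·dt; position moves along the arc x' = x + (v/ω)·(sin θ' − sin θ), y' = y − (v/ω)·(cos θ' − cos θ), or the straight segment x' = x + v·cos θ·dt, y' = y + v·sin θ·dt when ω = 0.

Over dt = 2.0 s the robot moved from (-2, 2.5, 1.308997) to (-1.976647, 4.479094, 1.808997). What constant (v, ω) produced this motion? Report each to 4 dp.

Δθ = 1.808997 − 1.308997 = 0.500000
ω = Δθ/dt = 0.500000/2.0 = 0.2500
R = −Δy/(cos θ' − cos θ) = 4.0000
v = R·ω = 4.0000·0.2500 = 1.0000

v = 1.0000, ω = 0.2500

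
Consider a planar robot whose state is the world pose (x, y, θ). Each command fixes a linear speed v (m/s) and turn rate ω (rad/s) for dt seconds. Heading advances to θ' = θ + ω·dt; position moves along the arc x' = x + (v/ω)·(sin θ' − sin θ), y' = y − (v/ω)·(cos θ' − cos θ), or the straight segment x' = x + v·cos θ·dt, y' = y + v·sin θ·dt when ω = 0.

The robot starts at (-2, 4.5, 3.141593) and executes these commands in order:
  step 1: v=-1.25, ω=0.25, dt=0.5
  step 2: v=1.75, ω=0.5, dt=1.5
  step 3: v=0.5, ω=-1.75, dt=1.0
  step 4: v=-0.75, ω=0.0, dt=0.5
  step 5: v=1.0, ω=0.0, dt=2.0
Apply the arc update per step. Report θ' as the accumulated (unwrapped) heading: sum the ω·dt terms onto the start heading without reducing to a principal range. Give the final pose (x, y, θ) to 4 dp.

(-5.1069, 4.5571, 2.2666)

step 1: θ'=3.2666 (R=-5.0000) → pose (-1.3766, 4.5390, 3.2666)
step 2: θ'=4.0166 (R=3.5000) → pose (-3.6267, 3.3098, 4.0166)
step 3: θ'=2.2666 (R=-0.2857) → pose (-4.0653, 3.3098, 2.2666)
step 4: θ'=2.2666 (straight) → pose (-3.8249, 3.0220, 2.2666)
step 5: θ'=2.2666 (straight) → pose (-5.1069, 4.5571, 2.2666)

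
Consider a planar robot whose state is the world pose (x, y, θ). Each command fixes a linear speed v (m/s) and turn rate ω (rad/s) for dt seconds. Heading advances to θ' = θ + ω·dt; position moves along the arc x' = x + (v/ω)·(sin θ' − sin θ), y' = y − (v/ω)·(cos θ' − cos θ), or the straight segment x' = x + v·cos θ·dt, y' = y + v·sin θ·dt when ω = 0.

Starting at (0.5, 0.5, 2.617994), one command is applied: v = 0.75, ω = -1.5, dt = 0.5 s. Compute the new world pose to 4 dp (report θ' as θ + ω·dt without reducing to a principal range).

(0.2719, 0.7866, 1.8680)

θ' = 2.6180 + -1.5·0.5 = 1.8680
R = v/ω = 0.75/-1.5 = -0.5000
x' = 0.5 + -0.5000·(sin 1.8680 − sin 2.6180) = 0.2719
y' = 0.5 − -0.5000·(cos 1.8680 − cos 2.6180) = 0.7866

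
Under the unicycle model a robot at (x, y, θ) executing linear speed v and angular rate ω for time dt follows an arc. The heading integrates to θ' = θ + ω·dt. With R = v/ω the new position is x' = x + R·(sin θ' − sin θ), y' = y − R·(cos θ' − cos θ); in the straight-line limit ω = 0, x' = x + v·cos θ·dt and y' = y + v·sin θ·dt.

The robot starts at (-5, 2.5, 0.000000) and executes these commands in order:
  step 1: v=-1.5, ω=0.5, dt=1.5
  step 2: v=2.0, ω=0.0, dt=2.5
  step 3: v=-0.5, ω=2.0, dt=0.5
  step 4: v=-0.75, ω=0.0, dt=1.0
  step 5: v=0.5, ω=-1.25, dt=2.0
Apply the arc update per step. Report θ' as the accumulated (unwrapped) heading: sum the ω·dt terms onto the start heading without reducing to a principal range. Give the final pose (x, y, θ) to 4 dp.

step 1: θ'=0.7500 (R=-3.0000) → pose (-7.0449, 1.6951, 0.7500)
step 2: θ'=0.7500 (straight) → pose (-3.3865, 5.1033, 0.7500)
step 3: θ'=1.7500 (R=-0.2500) → pose (-3.4621, 4.8758, 1.7500)
step 4: θ'=1.7500 (straight) → pose (-3.3284, 4.1378, 1.7500)
step 5: θ'=-0.7500 (R=-0.4000) → pose (-2.6621, 4.5018, -0.7500)

(-2.6621, 4.5018, -0.7500)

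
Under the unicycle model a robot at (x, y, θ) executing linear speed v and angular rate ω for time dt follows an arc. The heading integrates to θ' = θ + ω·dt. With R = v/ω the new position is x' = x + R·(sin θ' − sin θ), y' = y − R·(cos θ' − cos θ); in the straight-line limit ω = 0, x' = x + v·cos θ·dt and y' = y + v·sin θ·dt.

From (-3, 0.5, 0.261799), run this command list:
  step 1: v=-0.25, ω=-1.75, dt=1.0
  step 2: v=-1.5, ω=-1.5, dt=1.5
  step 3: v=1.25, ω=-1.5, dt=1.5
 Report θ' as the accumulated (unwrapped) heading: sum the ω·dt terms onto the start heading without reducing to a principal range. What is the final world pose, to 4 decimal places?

step 1: θ'=-1.4882 (R=0.1429) → pose (-3.1793, 0.6262, -1.4882)
step 2: θ'=-3.7382 (R=1.0000) → pose (-1.6209, 1.5360, -3.7382)
step 3: θ'=-5.9882 (R=-0.8333) → pose (-1.3950, 3.0227, -5.9882)

(-1.3950, 3.0227, -5.9882)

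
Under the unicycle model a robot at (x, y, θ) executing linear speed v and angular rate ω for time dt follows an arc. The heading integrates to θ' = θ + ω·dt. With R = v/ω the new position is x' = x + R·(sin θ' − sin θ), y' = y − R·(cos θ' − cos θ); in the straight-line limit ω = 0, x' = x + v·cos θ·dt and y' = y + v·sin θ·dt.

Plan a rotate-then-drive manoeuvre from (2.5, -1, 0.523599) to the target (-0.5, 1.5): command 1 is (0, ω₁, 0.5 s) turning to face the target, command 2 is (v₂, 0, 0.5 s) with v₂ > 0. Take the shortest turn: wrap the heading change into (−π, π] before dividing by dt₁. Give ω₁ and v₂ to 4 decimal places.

heading to target = atan2(1.5−-1, -0.5−2.5) = 2.4469
Δθ = wrap(2.4469 − 0.5236) = 1.9233; ω₁ = Δθ/dt₁ = 3.8465
distance = √((-0.5−2.5)² + (1.5−-1)²) = 3.9051; v₂ = distance/dt₂ = 7.8102

ω₁ = 3.8465, v₂ = 7.8102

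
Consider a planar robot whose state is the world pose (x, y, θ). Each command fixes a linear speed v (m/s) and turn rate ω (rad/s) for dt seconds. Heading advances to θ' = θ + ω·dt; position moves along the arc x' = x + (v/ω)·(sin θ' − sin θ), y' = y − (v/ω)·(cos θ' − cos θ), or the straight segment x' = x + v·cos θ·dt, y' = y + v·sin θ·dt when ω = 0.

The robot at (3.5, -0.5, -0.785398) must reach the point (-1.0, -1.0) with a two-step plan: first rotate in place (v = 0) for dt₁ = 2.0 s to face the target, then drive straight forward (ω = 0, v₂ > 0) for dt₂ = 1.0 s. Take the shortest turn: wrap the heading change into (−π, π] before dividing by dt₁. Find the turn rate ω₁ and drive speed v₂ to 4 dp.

ω₁ = -1.1228, v₂ = 4.5277

heading to target = atan2(-1−-0.5, -1−3.5) = -3.0309
Δθ = wrap(-3.0309 − -0.7854) = -2.2455; ω₁ = Δθ/dt₁ = -1.1228
distance = √((-1−3.5)² + (-1−-0.5)²) = 4.5277; v₂ = distance/dt₂ = 4.5277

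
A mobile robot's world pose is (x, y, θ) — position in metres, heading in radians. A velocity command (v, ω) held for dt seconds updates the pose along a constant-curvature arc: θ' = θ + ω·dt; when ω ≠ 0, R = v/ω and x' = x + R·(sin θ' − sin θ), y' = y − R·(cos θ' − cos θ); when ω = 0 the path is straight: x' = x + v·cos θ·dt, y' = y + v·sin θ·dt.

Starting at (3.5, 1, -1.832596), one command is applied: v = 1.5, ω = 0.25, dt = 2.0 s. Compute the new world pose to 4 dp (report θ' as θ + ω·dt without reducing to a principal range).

(3.4650, -1.9686, -1.3326)

θ' = -1.8326 + 0.25·2.0 = -1.3326
R = v/ω = 1.5/0.25 = 6.0000
x' = 3.5 + 6.0000·(sin -1.3326 − sin -1.8326) = 3.4650
y' = 1 − 6.0000·(cos -1.3326 − cos -1.8326) = -1.9686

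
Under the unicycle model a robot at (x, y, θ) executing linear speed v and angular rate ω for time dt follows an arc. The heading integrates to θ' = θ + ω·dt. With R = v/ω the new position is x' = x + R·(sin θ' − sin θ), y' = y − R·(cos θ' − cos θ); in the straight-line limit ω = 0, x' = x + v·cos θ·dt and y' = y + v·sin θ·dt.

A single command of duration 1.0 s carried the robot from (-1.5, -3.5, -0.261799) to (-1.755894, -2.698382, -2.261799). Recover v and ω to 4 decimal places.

v = -1.0000, ω = -2.0000

Δθ = -2.261799 − -0.261799 = -2.000000
ω = Δθ/dt = -2.000000/1.0 = -2.0000
R = −Δy/(cos θ' − cos θ) = 0.5000
v = R·ω = 0.5000·-2.0000 = -1.0000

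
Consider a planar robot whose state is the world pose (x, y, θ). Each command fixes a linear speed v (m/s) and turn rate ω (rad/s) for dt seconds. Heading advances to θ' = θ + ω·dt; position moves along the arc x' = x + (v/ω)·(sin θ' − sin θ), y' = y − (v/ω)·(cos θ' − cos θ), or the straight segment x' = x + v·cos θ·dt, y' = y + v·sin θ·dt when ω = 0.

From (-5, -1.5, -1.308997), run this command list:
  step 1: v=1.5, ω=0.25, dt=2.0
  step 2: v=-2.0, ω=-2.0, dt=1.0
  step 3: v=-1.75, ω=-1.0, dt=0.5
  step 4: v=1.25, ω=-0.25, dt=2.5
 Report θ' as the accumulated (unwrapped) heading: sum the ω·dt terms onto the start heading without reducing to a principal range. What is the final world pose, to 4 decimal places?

(-5.0131, -0.9621, -3.9340)

step 1: θ'=-0.8090 (R=6.0000) → pose (-3.5460, -4.0884, -0.8090)
step 2: θ'=-2.8090 (R=1.0000) → pose (-3.1489, -2.4530, -2.8090)
step 3: θ'=-3.3090 (R=1.7500) → pose (-2.2860, -2.3816, -3.3090)
step 4: θ'=-3.9340 (R=-5.0000) → pose (-5.0131, -0.9621, -3.9340)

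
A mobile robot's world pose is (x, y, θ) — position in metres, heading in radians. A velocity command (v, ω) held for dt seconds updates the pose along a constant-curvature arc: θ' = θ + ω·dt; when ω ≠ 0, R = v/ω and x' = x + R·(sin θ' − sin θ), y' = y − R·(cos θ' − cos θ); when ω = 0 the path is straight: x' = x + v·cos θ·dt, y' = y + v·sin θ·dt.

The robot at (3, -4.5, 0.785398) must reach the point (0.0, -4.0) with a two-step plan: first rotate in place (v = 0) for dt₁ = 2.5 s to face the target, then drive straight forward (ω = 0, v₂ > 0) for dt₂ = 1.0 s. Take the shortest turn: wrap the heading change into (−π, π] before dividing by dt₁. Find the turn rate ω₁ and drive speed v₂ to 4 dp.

ω₁ = 0.8764, v₂ = 3.0414

heading to target = atan2(-4−-4.5, 0−3) = 2.9764
Δθ = wrap(2.9764 − 0.7854) = 2.1910; ω₁ = Δθ/dt₁ = 0.8764
distance = √((0−3)² + (-4−-4.5)²) = 3.0414; v₂ = distance/dt₂ = 3.0414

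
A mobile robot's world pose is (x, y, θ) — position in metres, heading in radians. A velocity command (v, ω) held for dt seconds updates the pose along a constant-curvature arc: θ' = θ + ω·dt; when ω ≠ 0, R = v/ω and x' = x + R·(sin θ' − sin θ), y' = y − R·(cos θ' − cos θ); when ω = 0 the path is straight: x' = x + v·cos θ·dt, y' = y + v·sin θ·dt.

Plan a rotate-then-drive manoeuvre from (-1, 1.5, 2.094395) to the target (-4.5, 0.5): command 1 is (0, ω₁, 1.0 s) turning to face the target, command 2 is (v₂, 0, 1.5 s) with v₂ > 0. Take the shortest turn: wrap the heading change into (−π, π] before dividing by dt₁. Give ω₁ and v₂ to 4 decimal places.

ω₁ = 1.3255, v₂ = 2.4267

heading to target = atan2(0.5−1.5, -4.5−-1) = -2.8633
Δθ = wrap(-2.8633 − 2.0944) = 1.3255; ω₁ = Δθ/dt₁ = 1.3255
distance = √((-4.5−-1)² + (0.5−1.5)²) = 3.6401; v₂ = distance/dt₂ = 2.4267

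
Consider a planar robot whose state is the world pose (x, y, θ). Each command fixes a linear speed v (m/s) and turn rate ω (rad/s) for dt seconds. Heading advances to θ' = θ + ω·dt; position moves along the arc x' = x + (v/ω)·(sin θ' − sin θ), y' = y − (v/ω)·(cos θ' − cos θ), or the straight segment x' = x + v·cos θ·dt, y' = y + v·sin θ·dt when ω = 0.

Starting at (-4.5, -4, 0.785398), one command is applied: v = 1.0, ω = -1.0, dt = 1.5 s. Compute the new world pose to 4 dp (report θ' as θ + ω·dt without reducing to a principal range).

θ' = 0.7854 + -1.0·1.5 = -0.7146
R = v/ω = 1.0/-1.0 = -1.0000
x' = -4.5 + -1.0000·(sin -0.7146 − sin 0.7854) = -3.1376
y' = -4 − -1.0000·(cos -0.7146 − cos 0.7854) = -3.9518

(-3.1376, -3.9518, -0.7146)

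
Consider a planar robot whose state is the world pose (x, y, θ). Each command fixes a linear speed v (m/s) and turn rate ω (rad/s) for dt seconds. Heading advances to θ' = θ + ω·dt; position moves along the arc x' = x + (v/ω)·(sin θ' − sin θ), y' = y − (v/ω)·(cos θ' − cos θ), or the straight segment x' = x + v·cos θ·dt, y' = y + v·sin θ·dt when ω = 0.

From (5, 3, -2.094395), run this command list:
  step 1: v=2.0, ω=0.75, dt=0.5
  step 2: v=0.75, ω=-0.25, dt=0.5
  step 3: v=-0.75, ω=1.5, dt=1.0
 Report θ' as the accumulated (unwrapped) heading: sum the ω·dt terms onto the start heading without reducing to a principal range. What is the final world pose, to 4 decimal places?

(4.2810, 2.3008, -0.3444)

step 1: θ'=-1.7194 (R=2.6667) → pose (4.6721, 2.0615, -1.7194)
step 2: θ'=-1.8444 (R=-3.0000) → pose (4.5936, 1.6950, -1.8444)
step 3: θ'=-0.3444 (R=-0.5000) → pose (4.2810, 2.3008, -0.3444)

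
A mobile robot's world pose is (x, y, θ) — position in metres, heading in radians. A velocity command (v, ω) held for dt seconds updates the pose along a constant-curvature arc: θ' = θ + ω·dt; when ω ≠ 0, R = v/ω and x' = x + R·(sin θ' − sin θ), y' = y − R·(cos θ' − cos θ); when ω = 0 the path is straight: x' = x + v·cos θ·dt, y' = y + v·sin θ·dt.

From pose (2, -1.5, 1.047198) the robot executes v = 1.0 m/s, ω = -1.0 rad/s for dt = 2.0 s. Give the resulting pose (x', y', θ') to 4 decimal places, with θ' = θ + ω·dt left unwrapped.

θ' = 1.0472 + -1.0·2.0 = -0.9528
R = v/ω = 1.0/-1.0 = -1.0000
x' = 2 + -1.0000·(sin -0.9528 − sin 1.0472) = 3.6811
y' = -1.5 − -1.0000·(cos -0.9528 − cos 1.0472) = -1.4206

(3.6811, -1.4206, -0.9528)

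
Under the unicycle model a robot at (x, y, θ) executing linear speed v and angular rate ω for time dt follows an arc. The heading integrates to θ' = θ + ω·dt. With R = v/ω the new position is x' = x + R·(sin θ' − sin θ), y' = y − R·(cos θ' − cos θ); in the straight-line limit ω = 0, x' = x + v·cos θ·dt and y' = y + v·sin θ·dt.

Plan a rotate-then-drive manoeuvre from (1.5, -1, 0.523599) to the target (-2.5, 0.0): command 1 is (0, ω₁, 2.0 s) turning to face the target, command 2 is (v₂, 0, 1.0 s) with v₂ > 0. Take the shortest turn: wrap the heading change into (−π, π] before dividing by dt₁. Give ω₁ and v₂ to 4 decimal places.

heading to target = atan2(0−-1, -2.5−1.5) = 2.8966
Δθ = wrap(2.8966 − 0.5236) = 2.3730; ω₁ = Δθ/dt₁ = 1.1865
distance = √((-2.5−1.5)² + (0−-1)²) = 4.1231; v₂ = distance/dt₂ = 4.1231

ω₁ = 1.1865, v₂ = 4.1231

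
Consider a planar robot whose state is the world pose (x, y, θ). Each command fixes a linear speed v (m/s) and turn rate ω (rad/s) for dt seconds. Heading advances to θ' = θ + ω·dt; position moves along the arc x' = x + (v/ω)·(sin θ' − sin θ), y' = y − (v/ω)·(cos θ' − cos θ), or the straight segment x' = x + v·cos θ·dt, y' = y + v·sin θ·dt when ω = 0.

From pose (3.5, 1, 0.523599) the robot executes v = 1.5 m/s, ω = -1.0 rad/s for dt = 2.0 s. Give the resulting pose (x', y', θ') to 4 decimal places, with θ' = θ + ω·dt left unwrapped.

θ' = 0.5236 + -1.0·2.0 = -1.4764
R = v/ω = 1.5/-1.0 = -1.5000
x' = 3.5 + -1.5000·(sin -1.4764 − sin 0.5236) = 5.7433
y' = 1 − -1.5000·(cos -1.4764 − cos 0.5236) = -0.1577

(5.7433, -0.1577, -1.4764)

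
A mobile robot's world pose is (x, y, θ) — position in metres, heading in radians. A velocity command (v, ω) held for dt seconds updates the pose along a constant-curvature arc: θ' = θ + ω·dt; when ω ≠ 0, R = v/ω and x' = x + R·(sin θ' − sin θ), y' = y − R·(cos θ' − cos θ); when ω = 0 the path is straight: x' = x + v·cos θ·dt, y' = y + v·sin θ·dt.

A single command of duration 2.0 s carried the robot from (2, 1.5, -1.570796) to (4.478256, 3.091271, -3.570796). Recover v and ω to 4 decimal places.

v = -1.7500, ω = -1.0000

Δθ = -3.570796 − -1.570796 = -2.000000
ω = Δθ/dt = -2.000000/2.0 = -1.0000
R = Δx/(sin θ' − sin θ) = 1.7500
v = R·ω = 1.7500·-1.0000 = -1.7500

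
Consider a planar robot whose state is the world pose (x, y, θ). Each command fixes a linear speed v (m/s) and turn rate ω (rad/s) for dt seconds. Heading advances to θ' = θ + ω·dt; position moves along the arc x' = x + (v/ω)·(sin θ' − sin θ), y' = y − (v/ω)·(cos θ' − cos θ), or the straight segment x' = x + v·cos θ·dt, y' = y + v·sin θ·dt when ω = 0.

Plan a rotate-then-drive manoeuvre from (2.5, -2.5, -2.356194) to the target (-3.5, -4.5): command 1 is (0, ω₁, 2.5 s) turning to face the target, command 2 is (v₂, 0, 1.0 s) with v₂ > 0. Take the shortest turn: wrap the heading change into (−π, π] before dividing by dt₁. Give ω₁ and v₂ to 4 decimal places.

heading to target = atan2(-4.5−-2.5, -3.5−2.5) = -2.8198
Δθ = wrap(-2.8198 − -2.3562) = -0.4636; ω₁ = Δθ/dt₁ = -0.1855
distance = √((-3.5−2.5)² + (-4.5−-2.5)²) = 6.3246; v₂ = distance/dt₂ = 6.3246

ω₁ = -0.1855, v₂ = 6.3246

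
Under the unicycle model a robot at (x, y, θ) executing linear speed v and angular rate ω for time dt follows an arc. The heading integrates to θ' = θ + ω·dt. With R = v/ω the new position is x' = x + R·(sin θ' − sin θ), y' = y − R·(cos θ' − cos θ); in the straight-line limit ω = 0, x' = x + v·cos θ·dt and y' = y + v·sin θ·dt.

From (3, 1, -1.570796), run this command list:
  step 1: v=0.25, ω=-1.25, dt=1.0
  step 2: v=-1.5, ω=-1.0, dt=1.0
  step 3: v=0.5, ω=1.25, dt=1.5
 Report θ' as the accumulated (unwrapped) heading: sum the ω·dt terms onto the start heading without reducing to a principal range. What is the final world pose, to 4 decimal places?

step 1: θ'=-2.8208 (R=-0.2000) → pose (2.8631, 0.8102, -2.8208)
step 2: θ'=-3.8208 (R=1.5000) → pose (4.2783, 0.5538, -3.8208)
step 3: θ'=-1.9458 (R=0.4000) → pose (3.6548, 0.3891, -1.9458)

(3.6548, 0.3891, -1.9458)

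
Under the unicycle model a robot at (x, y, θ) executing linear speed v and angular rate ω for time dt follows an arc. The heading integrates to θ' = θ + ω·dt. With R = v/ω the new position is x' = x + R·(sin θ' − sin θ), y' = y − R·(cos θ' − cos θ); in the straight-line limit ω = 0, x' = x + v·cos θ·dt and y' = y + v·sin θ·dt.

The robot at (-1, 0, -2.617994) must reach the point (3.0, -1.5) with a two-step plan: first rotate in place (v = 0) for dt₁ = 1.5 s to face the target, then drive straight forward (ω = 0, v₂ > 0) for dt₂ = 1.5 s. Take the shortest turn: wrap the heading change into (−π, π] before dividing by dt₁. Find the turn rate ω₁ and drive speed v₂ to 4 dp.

heading to target = atan2(-1.5−0, 3−-1) = -0.3588
Δθ = wrap(-0.3588 − -2.6180) = 2.2592; ω₁ = Δθ/dt₁ = 1.5061
distance = √((3−-1)² + (-1.5−0)²) = 4.2720; v₂ = distance/dt₂ = 2.8480

ω₁ = 1.5061, v₂ = 2.8480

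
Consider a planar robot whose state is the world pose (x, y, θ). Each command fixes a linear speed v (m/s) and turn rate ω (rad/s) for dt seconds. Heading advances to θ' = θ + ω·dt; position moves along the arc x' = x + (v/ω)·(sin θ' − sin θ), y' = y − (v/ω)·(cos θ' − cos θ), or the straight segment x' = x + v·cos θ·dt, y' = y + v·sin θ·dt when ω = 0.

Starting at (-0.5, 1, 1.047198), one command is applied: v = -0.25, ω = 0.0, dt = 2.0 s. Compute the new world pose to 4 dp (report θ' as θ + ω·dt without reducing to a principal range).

θ' = 1.0472 + 0.0·2.0 = 1.0472
ω = 0 → straight: x' = -0.5 + -0.25·cos(1.0472)·2.0 = -0.7500
y' = 1 + -0.25·sin(1.0472)·2.0 = 0.5670

(-0.7500, 0.5670, 1.0472)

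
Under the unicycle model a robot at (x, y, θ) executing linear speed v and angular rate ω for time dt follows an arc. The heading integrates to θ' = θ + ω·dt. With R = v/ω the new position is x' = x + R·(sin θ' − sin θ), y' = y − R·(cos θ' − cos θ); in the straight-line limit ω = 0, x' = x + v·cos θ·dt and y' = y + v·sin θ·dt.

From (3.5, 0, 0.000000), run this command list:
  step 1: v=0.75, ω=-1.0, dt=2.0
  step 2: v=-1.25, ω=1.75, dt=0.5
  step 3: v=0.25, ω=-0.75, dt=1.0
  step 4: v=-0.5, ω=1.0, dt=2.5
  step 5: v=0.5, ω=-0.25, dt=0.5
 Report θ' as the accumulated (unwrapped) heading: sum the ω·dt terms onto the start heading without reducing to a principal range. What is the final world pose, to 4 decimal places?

step 1: θ'=-2.0000 (R=-0.7500) → pose (4.1820, -1.0621, -2.0000)
step 2: θ'=-1.1250 (R=-0.7143) → pose (4.1770, -0.4569, -1.1250)
step 3: θ'=-1.8750 (R=-0.3333) → pose (4.1942, -0.7004, -1.8750)
step 4: θ'=0.6250 (R=-0.5000) → pose (3.4246, -0.1452, 0.6250)
step 5: θ'=0.5000 (R=-2.0000) → pose (3.6360, -0.0120, 0.5000)

(3.6360, -0.0120, 0.5000)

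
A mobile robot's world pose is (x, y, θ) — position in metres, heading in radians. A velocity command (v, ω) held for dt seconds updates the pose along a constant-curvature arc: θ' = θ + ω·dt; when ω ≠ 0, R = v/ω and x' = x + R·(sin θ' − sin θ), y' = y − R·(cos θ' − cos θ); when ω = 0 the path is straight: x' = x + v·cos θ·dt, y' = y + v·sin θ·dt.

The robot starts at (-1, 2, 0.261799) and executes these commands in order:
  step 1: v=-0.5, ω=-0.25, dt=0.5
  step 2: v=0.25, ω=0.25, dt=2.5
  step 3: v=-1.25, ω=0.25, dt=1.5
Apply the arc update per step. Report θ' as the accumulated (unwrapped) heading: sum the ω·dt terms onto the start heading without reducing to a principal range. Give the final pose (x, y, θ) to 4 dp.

(-1.7764, 0.7021, 1.1368)

step 1: θ'=0.1368 (R=2.0000) → pose (-1.2449, 1.9505, 0.1368)
step 2: θ'=0.7618 (R=1.0000) → pose (-0.6910, 2.2176, 0.7618)
step 3: θ'=1.1368 (R=-5.0000) → pose (-1.7764, 0.7021, 1.1368)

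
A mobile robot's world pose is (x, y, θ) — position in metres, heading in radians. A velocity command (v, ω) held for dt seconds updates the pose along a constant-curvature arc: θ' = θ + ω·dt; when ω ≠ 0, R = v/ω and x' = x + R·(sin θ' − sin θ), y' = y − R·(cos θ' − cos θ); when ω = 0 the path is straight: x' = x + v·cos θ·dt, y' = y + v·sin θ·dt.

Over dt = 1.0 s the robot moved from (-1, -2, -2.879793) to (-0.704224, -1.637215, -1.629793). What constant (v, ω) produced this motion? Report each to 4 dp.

v = -0.5000, ω = 1.2500

Δθ = -1.629793 − -2.879793 = 1.250000
ω = Δθ/dt = 1.250000/1.0 = 1.2500
R = −Δy/(cos θ' − cos θ) = -0.4000
v = R·ω = -0.4000·1.2500 = -0.5000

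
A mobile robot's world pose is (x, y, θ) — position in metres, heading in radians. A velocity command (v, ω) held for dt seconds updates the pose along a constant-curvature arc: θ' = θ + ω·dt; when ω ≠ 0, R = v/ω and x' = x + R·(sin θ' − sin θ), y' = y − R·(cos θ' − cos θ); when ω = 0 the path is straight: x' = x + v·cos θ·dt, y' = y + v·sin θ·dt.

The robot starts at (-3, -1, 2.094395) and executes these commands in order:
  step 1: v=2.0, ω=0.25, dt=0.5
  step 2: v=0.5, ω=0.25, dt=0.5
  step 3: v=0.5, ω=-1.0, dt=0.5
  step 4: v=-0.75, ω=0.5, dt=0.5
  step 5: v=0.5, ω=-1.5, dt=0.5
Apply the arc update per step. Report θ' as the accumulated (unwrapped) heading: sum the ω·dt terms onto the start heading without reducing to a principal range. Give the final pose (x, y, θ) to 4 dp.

step 1: θ'=2.2194 (R=8.0000) → pose (-3.5528, -0.1674, 2.2194)
step 2: θ'=2.3444 (R=2.0000) → pose (-3.7158, 0.0219, 2.3444)
step 3: θ'=1.8444 (R=-0.5000) → pose (-3.8395, 0.2361, 1.8444)
step 4: θ'=2.0944 (R=-1.5000) → pose (-3.6943, -0.1086, 2.0944)
step 5: θ'=1.3444 (R=-0.3333) → pose (-3.7305, 0.1329, 1.3444)

(-3.7305, 0.1329, 1.3444)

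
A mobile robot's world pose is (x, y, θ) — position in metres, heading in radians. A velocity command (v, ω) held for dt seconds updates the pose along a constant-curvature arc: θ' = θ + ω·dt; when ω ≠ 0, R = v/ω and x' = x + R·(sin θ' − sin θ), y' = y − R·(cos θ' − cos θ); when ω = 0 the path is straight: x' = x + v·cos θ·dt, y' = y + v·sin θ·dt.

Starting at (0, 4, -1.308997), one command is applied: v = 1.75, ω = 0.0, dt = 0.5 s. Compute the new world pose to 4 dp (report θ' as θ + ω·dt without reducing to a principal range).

θ' = -1.3090 + 0.0·0.5 = -1.3090
ω = 0 → straight: x' = 0 + 1.75·cos(-1.3090)·0.5 = 0.2265
y' = 4 + 1.75·sin(-1.3090)·0.5 = 3.1548

(0.2265, 3.1548, -1.3090)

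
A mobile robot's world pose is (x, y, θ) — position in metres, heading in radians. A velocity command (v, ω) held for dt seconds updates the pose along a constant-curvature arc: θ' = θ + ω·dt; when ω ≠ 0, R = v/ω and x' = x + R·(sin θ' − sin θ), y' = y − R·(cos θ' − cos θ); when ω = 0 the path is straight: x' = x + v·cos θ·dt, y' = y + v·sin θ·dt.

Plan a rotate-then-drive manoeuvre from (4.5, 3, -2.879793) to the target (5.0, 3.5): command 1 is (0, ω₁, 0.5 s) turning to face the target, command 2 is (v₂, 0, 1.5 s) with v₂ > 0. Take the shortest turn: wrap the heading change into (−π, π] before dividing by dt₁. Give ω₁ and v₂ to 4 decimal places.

ω₁ = -5.2360, v₂ = 0.4714

heading to target = atan2(3.5−3, 5−4.5) = 0.7854
Δθ = wrap(0.7854 − -2.8798) = -2.6180; ω₁ = Δθ/dt₁ = -5.2360
distance = √((5−4.5)² + (3.5−3)²) = 0.7071; v₂ = distance/dt₂ = 0.4714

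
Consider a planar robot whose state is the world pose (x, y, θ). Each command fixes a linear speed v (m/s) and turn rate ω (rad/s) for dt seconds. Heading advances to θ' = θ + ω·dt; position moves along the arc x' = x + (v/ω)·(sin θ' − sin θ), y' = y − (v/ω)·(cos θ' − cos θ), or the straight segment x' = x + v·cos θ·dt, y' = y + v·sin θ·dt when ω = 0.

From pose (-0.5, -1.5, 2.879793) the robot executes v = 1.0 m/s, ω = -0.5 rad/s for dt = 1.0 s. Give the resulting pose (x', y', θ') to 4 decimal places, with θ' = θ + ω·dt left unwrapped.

θ' = 2.8798 + -0.5·1.0 = 2.3798
R = v/ω = 1.0/-0.5 = -2.0000
x' = -0.5 + -2.0000·(sin 2.3798 − sin 2.8798) = -1.3628
y' = -1.5 − -2.0000·(cos 2.3798 − cos 2.8798) = -1.0153

(-1.3628, -1.0153, 2.3798)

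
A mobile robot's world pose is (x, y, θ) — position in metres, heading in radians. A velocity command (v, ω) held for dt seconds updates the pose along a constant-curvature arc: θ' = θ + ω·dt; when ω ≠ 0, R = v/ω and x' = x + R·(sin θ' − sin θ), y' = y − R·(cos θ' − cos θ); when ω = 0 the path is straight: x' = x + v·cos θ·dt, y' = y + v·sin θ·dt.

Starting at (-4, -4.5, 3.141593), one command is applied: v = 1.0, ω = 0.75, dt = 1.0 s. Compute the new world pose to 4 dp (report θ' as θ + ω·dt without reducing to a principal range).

(-4.9089, -4.8577, 3.8916)

θ' = 3.1416 + 0.75·1.0 = 3.8916
R = v/ω = 1.0/0.75 = 1.3333
x' = -4 + 1.3333·(sin 3.8916 − sin 3.1416) = -4.9089
y' = -4.5 − 1.3333·(cos 3.8916 − cos 3.1416) = -4.8577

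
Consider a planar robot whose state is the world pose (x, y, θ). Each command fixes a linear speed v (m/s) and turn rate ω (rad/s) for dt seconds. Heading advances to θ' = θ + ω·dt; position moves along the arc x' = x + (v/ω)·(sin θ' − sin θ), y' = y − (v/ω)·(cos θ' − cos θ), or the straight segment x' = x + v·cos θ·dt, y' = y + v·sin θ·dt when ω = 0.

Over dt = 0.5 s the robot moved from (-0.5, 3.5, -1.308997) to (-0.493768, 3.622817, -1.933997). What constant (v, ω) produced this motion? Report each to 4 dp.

v = -0.2500, ω = -1.2500

Δθ = -1.933997 − -1.308997 = -0.625000
ω = Δθ/dt = -0.625000/0.5 = -1.2500
R = −Δy/(cos θ' − cos θ) = 0.2000
v = R·ω = 0.2000·-1.2500 = -0.2500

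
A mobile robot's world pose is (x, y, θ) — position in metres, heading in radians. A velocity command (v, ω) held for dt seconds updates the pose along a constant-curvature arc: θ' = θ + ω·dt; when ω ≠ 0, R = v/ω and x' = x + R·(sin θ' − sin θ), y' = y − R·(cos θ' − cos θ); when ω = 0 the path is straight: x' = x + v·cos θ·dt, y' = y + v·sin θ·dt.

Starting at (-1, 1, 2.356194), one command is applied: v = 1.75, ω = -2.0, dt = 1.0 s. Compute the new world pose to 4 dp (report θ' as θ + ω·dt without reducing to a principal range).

(-0.6864, 2.4388, 0.3562)

θ' = 2.3562 + -2.0·1.0 = 0.3562
R = v/ω = 1.75/-2.0 = -0.8750
x' = -1 + -0.8750·(sin 0.3562 − sin 2.3562) = -0.6864
y' = 1 − -0.8750·(cos 0.3562 − cos 2.3562) = 2.4388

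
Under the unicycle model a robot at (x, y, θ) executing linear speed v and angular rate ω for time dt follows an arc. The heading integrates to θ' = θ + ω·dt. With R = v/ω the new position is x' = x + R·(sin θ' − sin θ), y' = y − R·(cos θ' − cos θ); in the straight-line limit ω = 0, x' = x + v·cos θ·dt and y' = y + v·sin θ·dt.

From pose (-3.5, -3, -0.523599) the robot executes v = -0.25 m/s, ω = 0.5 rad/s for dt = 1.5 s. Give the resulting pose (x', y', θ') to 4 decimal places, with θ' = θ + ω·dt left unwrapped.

θ' = -0.5236 + 0.5·1.5 = 0.2264
R = v/ω = -0.25/0.5 = -0.5000
x' = -3.5 + -0.5000·(sin 0.2264 − sin -0.5236) = -3.8622
y' = -3 − -0.5000·(cos 0.2264 − cos -0.5236) = -2.9458

(-3.8622, -2.9458, 0.2264)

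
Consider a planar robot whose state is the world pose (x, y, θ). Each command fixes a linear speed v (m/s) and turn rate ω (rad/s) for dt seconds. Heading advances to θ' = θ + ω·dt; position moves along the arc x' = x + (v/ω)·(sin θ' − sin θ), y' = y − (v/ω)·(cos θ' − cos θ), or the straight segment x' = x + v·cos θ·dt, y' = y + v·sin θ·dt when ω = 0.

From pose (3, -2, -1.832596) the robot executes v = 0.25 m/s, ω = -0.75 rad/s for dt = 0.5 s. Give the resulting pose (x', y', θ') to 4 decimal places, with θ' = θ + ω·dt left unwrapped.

(2.9460, -2.1119, -2.2076)

θ' = -1.8326 + -0.75·0.5 = -2.2076
R = v/ω = 0.25/-0.75 = -0.3333
x' = 3 + -0.3333·(sin -2.2076 − sin -1.8326) = 2.9460
y' = -2 − -0.3333·(cos -2.2076 − cos -1.8326) = -2.1119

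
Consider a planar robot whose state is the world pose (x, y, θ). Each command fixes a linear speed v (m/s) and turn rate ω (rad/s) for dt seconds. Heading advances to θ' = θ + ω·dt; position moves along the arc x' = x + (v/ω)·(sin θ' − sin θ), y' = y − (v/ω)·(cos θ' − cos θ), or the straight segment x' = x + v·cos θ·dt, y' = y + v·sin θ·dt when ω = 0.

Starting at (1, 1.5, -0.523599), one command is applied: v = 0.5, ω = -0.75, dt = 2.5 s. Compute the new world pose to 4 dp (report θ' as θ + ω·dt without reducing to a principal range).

(1.1177, 0.4317, -2.3986)

θ' = -0.5236 + -0.75·2.5 = -2.3986
R = v/ω = 0.5/-0.75 = -0.6667
x' = 1 + -0.6667·(sin -2.3986 − sin -0.5236) = 1.1177
y' = 1.5 − -0.6667·(cos -2.3986 − cos -0.5236) = 0.4317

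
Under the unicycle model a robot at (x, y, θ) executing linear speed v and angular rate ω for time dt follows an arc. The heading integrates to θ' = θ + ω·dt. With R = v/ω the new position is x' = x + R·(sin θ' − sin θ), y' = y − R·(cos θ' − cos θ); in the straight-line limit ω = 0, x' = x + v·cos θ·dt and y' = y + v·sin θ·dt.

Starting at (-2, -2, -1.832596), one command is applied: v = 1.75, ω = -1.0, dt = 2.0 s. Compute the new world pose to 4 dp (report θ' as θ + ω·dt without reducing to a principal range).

(-4.8057, -2.8956, -3.8326)

θ' = -1.8326 + -1.0·2.0 = -3.8326
R = v/ω = 1.75/-1.0 = -1.7500
x' = -2 + -1.7500·(sin -3.8326 − sin -1.8326) = -4.8057
y' = -2 − -1.7500·(cos -3.8326 − cos -1.8326) = -2.8956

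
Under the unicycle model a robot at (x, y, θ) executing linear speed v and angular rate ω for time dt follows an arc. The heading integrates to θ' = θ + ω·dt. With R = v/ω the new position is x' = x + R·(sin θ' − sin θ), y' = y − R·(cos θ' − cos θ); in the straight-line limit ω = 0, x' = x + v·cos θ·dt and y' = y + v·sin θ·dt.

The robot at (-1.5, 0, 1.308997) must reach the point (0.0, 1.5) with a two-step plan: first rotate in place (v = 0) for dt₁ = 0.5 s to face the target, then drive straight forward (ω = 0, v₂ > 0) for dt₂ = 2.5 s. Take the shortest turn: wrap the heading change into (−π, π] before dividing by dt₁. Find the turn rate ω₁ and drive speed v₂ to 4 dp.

ω₁ = -1.0472, v₂ = 0.8485

heading to target = atan2(1.5−0, 0−-1.5) = 0.7854
Δθ = wrap(0.7854 − 1.3090) = -0.5236; ω₁ = Δθ/dt₁ = -1.0472
distance = √((0−-1.5)² + (1.5−0)²) = 2.1213; v₂ = distance/dt₂ = 0.8485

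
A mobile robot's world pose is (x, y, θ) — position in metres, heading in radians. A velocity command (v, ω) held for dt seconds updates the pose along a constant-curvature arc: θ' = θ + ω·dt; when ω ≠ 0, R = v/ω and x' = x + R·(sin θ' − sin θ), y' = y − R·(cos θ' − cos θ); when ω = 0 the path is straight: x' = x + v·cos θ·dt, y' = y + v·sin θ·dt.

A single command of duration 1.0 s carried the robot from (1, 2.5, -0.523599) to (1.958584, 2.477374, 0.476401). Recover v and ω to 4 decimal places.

Δθ = 0.476401 − -0.523599 = 1.000000
ω = Δθ/dt = 1.000000/1.0 = 1.0000
R = Δx/(sin θ' − sin θ) = 1.0000
v = R·ω = 1.0000·1.0000 = 1.0000

v = 1.0000, ω = 1.0000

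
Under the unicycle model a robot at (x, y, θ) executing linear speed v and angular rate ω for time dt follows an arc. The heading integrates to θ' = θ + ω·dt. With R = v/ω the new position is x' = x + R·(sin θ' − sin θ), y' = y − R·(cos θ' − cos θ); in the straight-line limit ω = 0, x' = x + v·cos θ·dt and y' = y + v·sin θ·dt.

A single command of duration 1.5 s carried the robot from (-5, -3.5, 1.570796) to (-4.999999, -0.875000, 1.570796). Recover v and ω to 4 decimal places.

Δθ = 1.570796 − 1.570796 = 0.000000
ω = Δθ/dt = 0.000000/1.5 = 0.0000
ω = 0 → v = (Δx·cos θ + Δy·sin θ)/dt = 1.7500

v = 1.7500, ω = 0.0000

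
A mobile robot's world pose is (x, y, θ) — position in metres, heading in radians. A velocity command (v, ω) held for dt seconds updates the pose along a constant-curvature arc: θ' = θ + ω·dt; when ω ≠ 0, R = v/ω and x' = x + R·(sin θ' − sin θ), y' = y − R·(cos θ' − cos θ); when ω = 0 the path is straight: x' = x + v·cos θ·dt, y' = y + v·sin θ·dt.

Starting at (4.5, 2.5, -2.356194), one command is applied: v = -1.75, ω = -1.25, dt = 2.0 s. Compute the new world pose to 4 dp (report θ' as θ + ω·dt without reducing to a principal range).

(6.8755, 1.3094, -4.8562)

θ' = -2.3562 + -1.25·2.0 = -4.8562
R = v/ω = -1.75/-1.25 = 1.4000
x' = 4.5 + 1.4000·(sin -4.8562 − sin -2.3562) = 6.8755
y' = 2.5 − 1.4000·(cos -4.8562 − cos -2.3562) = 1.3094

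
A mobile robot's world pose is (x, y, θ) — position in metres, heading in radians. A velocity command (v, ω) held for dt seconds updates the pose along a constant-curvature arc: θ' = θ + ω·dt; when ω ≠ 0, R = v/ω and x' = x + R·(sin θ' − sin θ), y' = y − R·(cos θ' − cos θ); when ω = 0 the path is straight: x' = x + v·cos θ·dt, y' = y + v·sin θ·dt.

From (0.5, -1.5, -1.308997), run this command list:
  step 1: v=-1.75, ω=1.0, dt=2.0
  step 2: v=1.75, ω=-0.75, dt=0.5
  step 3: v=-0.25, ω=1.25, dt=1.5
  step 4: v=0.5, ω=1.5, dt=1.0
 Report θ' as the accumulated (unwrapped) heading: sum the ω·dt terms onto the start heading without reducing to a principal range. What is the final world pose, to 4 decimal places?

(-2.0896, -0.4005, 3.6910)

step 1: θ'=0.6910 (R=-1.7500) → pose (-2.3057, -0.6044, 0.6910)
step 2: θ'=0.3160 (R=-2.3333) → pose (-1.5437, -0.1847, 0.3160)
step 3: θ'=2.1910 (R=-0.2000) → pose (-1.6443, -0.4910, 2.1910)
step 4: θ'=3.6910 (R=0.3333) → pose (-2.0896, -0.4005, 3.6910)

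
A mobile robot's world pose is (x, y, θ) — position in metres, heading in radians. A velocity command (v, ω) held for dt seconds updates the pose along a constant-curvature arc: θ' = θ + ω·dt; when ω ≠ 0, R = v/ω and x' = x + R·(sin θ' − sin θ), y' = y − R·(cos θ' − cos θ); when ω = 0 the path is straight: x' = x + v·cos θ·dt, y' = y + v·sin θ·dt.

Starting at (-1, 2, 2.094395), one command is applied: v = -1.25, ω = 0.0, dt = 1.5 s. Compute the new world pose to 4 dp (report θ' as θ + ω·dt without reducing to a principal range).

(-0.0625, 0.3762, 2.0944)

θ' = 2.0944 + 0.0·1.5 = 2.0944
ω = 0 → straight: x' = -1 + -1.25·cos(2.0944)·1.5 = -0.0625
y' = 2 + -1.25·sin(2.0944)·1.5 = 0.3762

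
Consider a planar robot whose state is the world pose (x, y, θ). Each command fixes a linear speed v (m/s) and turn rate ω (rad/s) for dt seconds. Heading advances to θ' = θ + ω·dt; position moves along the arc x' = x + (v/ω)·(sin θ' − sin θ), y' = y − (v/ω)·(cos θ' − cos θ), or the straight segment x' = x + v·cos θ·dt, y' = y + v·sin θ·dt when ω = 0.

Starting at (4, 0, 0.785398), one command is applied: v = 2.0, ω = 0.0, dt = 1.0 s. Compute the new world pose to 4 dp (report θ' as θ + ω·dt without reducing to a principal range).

θ' = 0.7854 + 0.0·1.0 = 0.7854
ω = 0 → straight: x' = 4 + 2.0·cos(0.7854)·1.0 = 5.4142
y' = 0 + 2.0·sin(0.7854)·1.0 = 1.4142

(5.4142, 1.4142, 0.7854)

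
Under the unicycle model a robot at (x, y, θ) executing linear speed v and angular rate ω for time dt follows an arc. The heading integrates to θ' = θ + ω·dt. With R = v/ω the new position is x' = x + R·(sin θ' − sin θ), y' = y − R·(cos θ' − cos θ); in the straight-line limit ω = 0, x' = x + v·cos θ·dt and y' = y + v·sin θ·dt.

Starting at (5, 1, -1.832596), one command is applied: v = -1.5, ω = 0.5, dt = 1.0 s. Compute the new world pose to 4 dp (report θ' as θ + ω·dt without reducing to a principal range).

(5.0175, 2.4843, -1.3326)

θ' = -1.8326 + 0.5·1.0 = -1.3326
R = v/ω = -1.5/0.5 = -3.0000
x' = 5 + -3.0000·(sin -1.3326 − sin -1.8326) = 5.0175
y' = 1 − -3.0000·(cos -1.3326 − cos -1.8326) = 2.4843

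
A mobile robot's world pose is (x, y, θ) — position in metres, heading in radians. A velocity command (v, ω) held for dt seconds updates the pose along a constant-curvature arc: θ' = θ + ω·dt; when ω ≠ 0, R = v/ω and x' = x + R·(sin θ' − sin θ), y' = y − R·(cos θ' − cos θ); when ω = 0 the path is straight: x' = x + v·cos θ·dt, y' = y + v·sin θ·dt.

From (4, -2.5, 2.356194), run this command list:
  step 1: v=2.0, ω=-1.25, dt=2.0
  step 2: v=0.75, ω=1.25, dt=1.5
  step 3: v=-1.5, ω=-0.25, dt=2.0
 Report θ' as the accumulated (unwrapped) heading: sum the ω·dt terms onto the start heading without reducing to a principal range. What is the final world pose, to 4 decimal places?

(5.7733, -2.0524, 1.2312)

step 1: θ'=-0.1438 (R=-1.6000) → pose (5.3607, 0.2149, -0.1438)
step 2: θ'=1.7312 (R=0.6000) → pose (6.0390, 0.9045, 1.7312)
step 3: θ'=1.2312 (R=6.0000) → pose (5.7733, -2.0524, 1.2312)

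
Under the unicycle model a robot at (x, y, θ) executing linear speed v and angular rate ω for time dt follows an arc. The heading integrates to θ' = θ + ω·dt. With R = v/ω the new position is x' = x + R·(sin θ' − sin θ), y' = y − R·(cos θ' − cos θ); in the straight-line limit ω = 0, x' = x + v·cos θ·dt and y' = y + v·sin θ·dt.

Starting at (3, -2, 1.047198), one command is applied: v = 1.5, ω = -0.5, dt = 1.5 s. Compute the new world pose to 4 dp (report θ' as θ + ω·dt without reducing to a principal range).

(4.7196, -0.6315, 0.2972)

θ' = 1.0472 + -0.5·1.5 = 0.2972
R = v/ω = 1.5/-0.5 = -3.0000
x' = 3 + -3.0000·(sin 0.2972 − sin 1.0472) = 4.7196
y' = -2 − -3.0000·(cos 0.2972 − cos 1.0472) = -0.6315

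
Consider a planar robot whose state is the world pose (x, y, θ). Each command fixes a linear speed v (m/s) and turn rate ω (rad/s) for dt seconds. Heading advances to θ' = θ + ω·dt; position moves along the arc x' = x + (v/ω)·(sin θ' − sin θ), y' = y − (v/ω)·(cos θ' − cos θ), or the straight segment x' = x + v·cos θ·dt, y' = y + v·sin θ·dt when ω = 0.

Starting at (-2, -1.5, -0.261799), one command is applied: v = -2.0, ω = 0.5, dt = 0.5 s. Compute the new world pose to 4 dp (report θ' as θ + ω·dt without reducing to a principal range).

(-2.9881, -1.3640, -0.0118)

θ' = -0.2618 + 0.5·0.5 = -0.0118
R = v/ω = -2.0/0.5 = -4.0000
x' = -2 + -4.0000·(sin -0.0118 − sin -0.2618) = -2.9881
y' = -1.5 − -4.0000·(cos -0.0118 − cos -0.2618) = -1.3640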